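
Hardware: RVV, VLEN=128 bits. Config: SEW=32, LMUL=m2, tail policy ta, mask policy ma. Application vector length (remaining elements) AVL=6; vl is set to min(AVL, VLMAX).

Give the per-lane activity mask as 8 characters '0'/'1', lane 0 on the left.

VLMAX = (128 × 2) / 32 = 8 lanes
vl ← min(6, 8) = 6
bits (lane 0 leftmost): 11111100

predicate = 11111100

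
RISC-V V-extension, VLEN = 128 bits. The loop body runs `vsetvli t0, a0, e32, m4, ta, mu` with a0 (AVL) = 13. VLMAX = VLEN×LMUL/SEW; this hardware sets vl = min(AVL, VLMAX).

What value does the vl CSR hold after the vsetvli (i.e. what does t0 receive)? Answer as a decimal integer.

vl = 13

lanes per group: 128·4/32 = 16
vl = min(AVL, VLMAX) = min(13, 16) = 13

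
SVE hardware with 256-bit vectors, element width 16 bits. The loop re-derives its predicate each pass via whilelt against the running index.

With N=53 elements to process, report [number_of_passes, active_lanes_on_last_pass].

lane count: 256 div 16 = 16
N=53: ⌈53/16⌉ = 4 iters; last vl = 53 − 3×16 = 5

[iterations, last_vl] = [4, 5]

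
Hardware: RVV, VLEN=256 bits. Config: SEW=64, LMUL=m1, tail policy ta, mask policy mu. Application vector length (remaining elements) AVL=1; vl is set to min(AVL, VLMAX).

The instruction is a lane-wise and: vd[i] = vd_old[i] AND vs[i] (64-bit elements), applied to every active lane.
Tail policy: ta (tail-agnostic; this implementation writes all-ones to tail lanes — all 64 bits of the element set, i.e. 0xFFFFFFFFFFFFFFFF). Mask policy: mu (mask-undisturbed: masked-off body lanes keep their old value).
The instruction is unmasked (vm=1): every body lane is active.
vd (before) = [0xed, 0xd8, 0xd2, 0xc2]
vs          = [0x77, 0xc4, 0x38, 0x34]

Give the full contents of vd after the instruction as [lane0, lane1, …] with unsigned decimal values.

VLMAX = (256 × 1) / 64 = 4 lanes
vl ← min(1, 4) = 1
[0] and(0xed,0x77) = 0x65
[1] tail/ones = 0xffffffffffffffff
[2] tail/ones = 0xffffffffffffffff
[3] tail/ones = 0xffffffffffffffff

vd = [101, 18446744073709551615, 18446744073709551615, 18446744073709551615]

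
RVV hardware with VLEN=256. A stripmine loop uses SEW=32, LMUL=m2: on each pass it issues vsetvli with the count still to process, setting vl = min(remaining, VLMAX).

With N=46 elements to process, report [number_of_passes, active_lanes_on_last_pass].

VLMAX = VLEN×LMUL/SEW = 256×2/32 = 16
iterations = ceil(46/16) = 3; final-pass vl = 14

[iterations, last_vl] = [3, 14]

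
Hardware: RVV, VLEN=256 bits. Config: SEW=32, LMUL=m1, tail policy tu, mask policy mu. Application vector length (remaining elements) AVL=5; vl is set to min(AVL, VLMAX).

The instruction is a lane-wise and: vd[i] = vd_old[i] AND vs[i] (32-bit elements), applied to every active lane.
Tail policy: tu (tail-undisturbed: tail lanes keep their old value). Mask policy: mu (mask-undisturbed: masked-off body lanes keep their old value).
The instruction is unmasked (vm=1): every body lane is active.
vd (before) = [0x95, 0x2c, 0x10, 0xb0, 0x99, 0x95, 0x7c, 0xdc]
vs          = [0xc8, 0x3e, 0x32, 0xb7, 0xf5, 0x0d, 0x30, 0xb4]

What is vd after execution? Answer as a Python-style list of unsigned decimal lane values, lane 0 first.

VLMAX = VLEN×LMUL/SEW = 256×1/32 = 8
vl ← min(5, 8) = 5
  i=0: and(0x95,0xc8) → 128
  i=1: and(0x2c,0x3e) → 44
  i=2: and(0x10,0x32) → 16
  i=3: and(0xb0,0xb7) → 176
  i=4: and(0x99,0xf5) → 145
  i=5: tail/keep → 149
  i=6: tail/keep → 124
  i=7: tail/keep → 220

vd = [128, 44, 16, 176, 145, 149, 124, 220]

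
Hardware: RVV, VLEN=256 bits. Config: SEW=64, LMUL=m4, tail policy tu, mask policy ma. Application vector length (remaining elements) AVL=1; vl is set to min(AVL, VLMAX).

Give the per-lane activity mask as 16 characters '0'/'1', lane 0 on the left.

lanes per group: 256·4/64 = 16
vl = min(AVL, VLMAX) = min(1, 16) = 1
bits (lane 0 leftmost): 1000000000000000

predicate = 1000000000000000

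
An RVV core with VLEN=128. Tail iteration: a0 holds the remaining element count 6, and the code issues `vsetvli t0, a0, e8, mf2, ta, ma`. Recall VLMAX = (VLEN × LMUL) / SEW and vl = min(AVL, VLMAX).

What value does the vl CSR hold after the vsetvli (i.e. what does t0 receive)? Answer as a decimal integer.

VLMAX = VLEN×LMUL/SEW = 128×1/2/8 = 8
vl ← min(6, 8) = 6

vl = 6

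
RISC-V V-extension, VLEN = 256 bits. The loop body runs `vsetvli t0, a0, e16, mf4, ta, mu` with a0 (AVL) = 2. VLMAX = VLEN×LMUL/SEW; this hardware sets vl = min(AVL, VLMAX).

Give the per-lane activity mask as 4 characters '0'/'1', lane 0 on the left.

predicate = 1100

VLMAX = VLEN×LMUL/SEW = 256×1/4/16 = 4
vl ← min(2, 4) = 2
bits (lane 0 leftmost): 1100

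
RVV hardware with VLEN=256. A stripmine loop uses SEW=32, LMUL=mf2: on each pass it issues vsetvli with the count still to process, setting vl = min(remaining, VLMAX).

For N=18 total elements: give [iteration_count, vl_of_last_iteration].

[iterations, last_vl] = [5, 2]

lanes per group: 256·1/2/32 = 4
iterations = ceil(18/4) = 5; final-pass vl = 2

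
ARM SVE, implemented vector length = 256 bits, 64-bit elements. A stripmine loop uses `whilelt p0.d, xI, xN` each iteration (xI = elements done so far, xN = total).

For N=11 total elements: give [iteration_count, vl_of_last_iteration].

[iterations, last_vl] = [3, 3]

256-bit reg / 64-bit elem → 4 lanes
N=11: ⌈11/4⌉ = 3 iters; last vl = 11 − 2×4 = 3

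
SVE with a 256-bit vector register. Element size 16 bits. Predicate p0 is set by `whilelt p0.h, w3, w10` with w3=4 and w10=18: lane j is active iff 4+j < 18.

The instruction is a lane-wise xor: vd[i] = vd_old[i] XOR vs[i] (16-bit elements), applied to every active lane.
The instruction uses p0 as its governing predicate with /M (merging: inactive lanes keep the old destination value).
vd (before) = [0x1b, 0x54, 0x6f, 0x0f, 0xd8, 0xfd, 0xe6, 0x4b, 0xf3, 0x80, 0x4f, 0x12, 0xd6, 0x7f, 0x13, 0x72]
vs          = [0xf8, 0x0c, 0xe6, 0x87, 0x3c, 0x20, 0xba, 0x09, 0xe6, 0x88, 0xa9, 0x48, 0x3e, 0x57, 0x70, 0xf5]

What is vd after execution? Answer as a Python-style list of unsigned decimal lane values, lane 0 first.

vd = [227, 88, 137, 136, 228, 221, 92, 66, 21, 8, 230, 90, 232, 40, 19, 114]

register lanes = 256/16 = 16
p0[j] = (4+j < 18); true for j=0..13 → 14 lanes set
  i=0: xor(0x1b,0xf8) → 227
  i=1: xor(0x54,0x0c) → 88
  i=2: xor(0x6f,0xe6) → 137
  i=3: xor(0x0f,0x87) → 136
  i=4: xor(0xd8,0x3c) → 228
  i=5: xor(0xfd,0x20) → 221
  i=6: xor(0xe6,0xba) → 92
  i=7: xor(0x4b,0x09) → 66
  i=8: xor(0xf3,0xe6) → 21
  i=9: xor(0x80,0x88) → 8
  i=10: xor(0x4f,0xa9) → 230
  i=11: xor(0x12,0x48) → 90
  i=12: xor(0xd6,0x3e) → 232
  i=13: xor(0x7f,0x57) → 40
  i=14: tail/keep → 19
  i=15: tail/keep → 114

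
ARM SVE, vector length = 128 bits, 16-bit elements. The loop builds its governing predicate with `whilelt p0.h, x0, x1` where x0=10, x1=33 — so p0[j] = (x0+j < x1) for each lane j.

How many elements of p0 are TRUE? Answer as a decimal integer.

lane count: 128 div 16 = 8
active while 10+j < 33, i.e. j ∈ [0,23) capped at 8 ⇒ 8

vl = 8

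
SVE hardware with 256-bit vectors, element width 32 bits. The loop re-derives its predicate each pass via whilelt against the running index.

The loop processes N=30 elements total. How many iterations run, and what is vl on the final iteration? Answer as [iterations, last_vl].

256-bit reg / 32-bit elem → 8 lanes
N=30: ⌈30/8⌉ = 4 iters; last vl = 30 − 3×8 = 6

[iterations, last_vl] = [4, 6]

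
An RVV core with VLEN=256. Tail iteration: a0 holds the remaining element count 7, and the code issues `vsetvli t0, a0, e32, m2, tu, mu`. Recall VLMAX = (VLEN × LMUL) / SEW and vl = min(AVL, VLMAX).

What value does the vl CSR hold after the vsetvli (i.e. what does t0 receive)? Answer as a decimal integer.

vl = 7

VLMAX = VLEN×LMUL/SEW = 256×2/32 = 16
AVL=7 ≤ VLMAX=16, so vl = 7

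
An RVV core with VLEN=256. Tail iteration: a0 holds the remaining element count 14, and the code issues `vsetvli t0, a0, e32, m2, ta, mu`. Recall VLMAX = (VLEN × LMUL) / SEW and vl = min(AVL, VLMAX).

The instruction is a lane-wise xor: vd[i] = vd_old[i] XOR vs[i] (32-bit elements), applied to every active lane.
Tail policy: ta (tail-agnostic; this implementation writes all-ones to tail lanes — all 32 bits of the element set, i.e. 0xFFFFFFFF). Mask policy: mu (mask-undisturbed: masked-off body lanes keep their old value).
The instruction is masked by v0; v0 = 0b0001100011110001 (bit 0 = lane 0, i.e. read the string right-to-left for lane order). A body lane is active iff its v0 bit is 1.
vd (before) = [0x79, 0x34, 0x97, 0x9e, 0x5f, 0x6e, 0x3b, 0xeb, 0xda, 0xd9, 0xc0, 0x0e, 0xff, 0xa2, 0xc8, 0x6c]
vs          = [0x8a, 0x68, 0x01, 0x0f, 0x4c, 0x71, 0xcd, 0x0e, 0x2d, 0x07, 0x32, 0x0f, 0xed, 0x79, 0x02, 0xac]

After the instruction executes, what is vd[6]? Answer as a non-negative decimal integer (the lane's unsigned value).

vd[6] = 246

VLMAX = (256 × 2) / 32 = 16 lanes
vl ← min(14, 16) = 14
vd[0] xor(0x79,0x8a) -> 0xf3
vd[1] mask-off/keep -> 0x34
vd[2] mask-off/keep -> 0x97
vd[3] mask-off/keep -> 0x9e
vd[4] xor(0x5f,0x4c) -> 0x13
vd[5] xor(0x6e,0x71) -> 0x1f
vd[6] xor(0x3b,0xcd) -> 0xf6
vd[7] xor(0xeb,0x0e) -> 0xe5
vd[8] mask-off/keep -> 0xda
vd[9] mask-off/keep -> 0xd9
vd[10] mask-off/keep -> 0xc0
vd[11] xor(0x0e,0x0f) -> 0x01
vd[12] xor(0xff,0xed) -> 0x12
vd[13] mask-off/keep -> 0xa2
vd[14] tail/ones -> 0xffffffff
vd[15] tail/ones -> 0xffffffff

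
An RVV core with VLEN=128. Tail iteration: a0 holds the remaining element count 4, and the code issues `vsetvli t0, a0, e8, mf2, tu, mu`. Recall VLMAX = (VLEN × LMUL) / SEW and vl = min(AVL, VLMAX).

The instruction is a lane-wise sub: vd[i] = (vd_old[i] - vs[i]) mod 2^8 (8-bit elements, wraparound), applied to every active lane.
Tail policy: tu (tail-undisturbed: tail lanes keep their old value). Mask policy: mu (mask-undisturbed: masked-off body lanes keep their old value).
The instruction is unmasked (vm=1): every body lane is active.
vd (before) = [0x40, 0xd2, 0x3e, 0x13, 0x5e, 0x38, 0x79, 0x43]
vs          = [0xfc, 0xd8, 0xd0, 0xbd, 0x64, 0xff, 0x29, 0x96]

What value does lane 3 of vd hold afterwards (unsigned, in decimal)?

lanes per group: 128·1/2/8 = 8
AVL=4 ≤ VLMAX=8, so vl = 4
vd[0] sub(0x40,0xfc) -> 0x44
vd[1] sub(0xd2,0xd8) -> 0xfa
vd[2] sub(0x3e,0xd0) -> 0x6e
vd[3] sub(0x13,0xbd) -> 0x56
vd[4] tail/keep -> 0x5e
vd[5] tail/keep -> 0x38
vd[6] tail/keep -> 0x79
vd[7] tail/keep -> 0x43

vd[3] = 86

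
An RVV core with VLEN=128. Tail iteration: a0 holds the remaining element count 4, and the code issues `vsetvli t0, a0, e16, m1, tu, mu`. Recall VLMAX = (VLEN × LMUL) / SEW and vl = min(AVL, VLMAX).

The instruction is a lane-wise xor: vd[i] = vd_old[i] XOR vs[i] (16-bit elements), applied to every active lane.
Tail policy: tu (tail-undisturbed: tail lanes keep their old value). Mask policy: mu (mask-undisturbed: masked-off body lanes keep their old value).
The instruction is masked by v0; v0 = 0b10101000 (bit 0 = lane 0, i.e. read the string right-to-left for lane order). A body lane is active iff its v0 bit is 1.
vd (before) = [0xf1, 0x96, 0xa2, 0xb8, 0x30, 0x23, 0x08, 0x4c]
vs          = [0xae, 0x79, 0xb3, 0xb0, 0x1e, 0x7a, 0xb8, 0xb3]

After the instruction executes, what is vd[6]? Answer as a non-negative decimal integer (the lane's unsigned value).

VLMAX = (128 × 1) / 16 = 8 lanes
vl = min(AVL, VLMAX) = min(4, 8) = 4
[0] mask-off/keep = 0xf1
[1] mask-off/keep = 0x96
[2] mask-off/keep = 0xa2
[3] xor(0xb8,0xb0) = 0x08
[4] tail/keep = 0x30
[5] tail/keep = 0x23
[6] tail/keep = 0x08
[7] tail/keep = 0x4c

vd[6] = 8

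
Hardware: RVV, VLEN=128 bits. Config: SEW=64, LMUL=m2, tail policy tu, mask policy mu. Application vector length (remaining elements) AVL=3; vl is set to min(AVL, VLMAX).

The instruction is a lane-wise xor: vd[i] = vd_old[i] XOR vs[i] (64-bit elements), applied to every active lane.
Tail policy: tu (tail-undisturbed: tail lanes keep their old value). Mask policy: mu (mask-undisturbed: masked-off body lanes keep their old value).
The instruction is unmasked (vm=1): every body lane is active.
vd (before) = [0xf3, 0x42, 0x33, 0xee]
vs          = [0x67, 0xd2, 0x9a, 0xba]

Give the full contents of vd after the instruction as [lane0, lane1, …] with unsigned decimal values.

vd = [148, 144, 169, 238]

VLMAX = (128 × 2) / 64 = 4 lanes
vl = min(AVL, VLMAX) = min(3, 4) = 3
  i=0: xor(0xf3,0x67) → 148
  i=1: xor(0x42,0xd2) → 144
  i=2: xor(0x33,0x9a) → 169
  i=3: tail/keep → 238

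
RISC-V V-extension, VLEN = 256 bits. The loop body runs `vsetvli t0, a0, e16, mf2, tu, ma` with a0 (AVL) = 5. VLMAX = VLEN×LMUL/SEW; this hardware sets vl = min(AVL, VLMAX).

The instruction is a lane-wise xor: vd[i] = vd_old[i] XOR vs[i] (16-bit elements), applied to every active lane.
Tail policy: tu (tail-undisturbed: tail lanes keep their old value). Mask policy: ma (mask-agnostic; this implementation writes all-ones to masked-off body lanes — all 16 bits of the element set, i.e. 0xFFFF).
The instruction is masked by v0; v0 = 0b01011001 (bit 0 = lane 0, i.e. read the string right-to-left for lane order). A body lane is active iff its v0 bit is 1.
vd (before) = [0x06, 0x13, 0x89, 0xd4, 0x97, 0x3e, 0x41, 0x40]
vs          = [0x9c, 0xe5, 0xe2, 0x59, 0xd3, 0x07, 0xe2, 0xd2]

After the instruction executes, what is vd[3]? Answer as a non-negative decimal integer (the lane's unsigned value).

VLMAX = VLEN×LMUL/SEW = 256×1/2/16 = 8
vl = min(AVL, VLMAX) = min(5, 8) = 5
vd[0] xor(0x06,0x9c) -> 0x9a
vd[1] mask-off/ones -> 0xffff
vd[2] mask-off/ones -> 0xffff
vd[3] xor(0xd4,0x59) -> 0x8d
vd[4] xor(0x97,0xd3) -> 0x44
vd[5] tail/keep -> 0x3e
vd[6] tail/keep -> 0x41
vd[7] tail/keep -> 0x40

vd[3] = 141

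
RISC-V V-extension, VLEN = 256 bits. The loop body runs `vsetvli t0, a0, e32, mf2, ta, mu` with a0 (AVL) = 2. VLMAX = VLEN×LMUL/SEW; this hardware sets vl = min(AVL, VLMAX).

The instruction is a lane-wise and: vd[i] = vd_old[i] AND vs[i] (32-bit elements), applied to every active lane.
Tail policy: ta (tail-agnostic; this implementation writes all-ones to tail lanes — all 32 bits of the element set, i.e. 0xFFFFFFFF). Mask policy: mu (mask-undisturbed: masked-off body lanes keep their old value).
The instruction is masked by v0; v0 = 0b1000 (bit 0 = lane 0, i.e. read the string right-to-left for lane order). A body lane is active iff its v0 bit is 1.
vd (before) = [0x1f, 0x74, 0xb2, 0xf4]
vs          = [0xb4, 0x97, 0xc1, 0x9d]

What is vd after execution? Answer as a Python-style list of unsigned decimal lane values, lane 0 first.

vd = [31, 116, 4294967295, 4294967295]

VLMAX = (256 × 1/2) / 32 = 4 lanes
vl = min(AVL, VLMAX) = min(2, 4) = 2
vd[0] mask-off/keep -> 0x1f
vd[1] mask-off/keep -> 0x74
vd[2] tail/ones -> 0xffffffff
vd[3] tail/ones -> 0xffffffff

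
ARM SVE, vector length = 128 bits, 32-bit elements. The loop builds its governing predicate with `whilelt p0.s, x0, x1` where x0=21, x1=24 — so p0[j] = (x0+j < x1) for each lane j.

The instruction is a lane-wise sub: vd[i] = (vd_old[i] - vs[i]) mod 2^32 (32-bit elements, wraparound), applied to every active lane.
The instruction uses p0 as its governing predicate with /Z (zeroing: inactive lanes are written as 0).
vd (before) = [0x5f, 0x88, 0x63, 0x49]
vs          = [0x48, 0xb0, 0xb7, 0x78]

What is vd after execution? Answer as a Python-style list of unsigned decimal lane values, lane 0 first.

lane count: 128 div 32 = 4
p0[j] = (21+j < 24); true for j=0..2 → 3 lanes set
[0] sub(0x5f,0x48) = 0x17
[1] sub(0x88,0xb0) = 0xffffffd8
[2] sub(0x63,0xb7) = 0xffffffac
[3] tail/zero = 0x00

vd = [23, 4294967256, 4294967212, 0]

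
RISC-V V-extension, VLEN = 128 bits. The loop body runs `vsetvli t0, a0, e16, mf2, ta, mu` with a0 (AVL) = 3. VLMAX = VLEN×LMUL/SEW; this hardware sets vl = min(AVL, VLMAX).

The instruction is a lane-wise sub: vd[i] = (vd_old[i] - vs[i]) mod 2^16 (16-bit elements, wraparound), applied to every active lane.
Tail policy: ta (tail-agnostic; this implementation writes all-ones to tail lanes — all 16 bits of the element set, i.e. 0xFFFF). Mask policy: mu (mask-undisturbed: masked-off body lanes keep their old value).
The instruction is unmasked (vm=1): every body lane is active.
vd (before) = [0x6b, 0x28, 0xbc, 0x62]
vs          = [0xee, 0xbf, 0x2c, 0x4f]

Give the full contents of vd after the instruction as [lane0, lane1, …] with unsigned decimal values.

VLMAX = VLEN×LMUL/SEW = 128×1/2/16 = 4
vl = min(AVL, VLMAX) = min(3, 4) = 3
vd[0] sub(0x6b,0xee) -> 0xff7d
vd[1] sub(0x28,0xbf) -> 0xff69
vd[2] sub(0xbc,0x2c) -> 0x90
vd[3] tail/ones -> 0xffff

vd = [65405, 65385, 144, 65535]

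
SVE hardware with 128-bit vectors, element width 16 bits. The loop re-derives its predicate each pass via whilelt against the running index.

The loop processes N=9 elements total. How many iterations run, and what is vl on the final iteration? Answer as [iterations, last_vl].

[iterations, last_vl] = [2, 1]

128-bit reg / 16-bit elem → 8 lanes
9 elements at 8/iter → 2 passes, remainder 1 on the last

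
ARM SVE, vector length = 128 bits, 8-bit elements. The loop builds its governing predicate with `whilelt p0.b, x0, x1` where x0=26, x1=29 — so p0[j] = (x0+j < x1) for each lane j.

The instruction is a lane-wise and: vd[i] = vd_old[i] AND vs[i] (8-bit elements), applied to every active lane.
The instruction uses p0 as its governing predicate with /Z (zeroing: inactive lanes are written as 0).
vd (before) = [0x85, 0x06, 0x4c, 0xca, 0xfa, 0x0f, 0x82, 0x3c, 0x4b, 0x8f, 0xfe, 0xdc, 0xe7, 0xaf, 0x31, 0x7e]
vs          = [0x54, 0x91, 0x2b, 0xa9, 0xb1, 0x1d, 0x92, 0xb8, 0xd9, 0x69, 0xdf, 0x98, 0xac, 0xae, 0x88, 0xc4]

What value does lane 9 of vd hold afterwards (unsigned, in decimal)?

128-bit reg / 8-bit elem → 16 lanes
active while 26+j < 29, i.e. j ∈ [0,3) capped at 16 ⇒ 3
lane  0: and(0x85,0x54) ⇒ 0x04
lane  1: and(0x06,0x91) ⇒ 0x00
lane  2: and(0x4c,0x2b) ⇒ 0x08
lane  3: tail/zero ⇒ 0x00
lane  4: tail/zero ⇒ 0x00
lane  5: tail/zero ⇒ 0x00
lane  6: tail/zero ⇒ 0x00
lane  7: tail/zero ⇒ 0x00
lane  8: tail/zero ⇒ 0x00
lane  9: tail/zero ⇒ 0x00
lane 10: tail/zero ⇒ 0x00
lane 11: tail/zero ⇒ 0x00
lane 12: tail/zero ⇒ 0x00
lane 13: tail/zero ⇒ 0x00
lane 14: tail/zero ⇒ 0x00
lane 15: tail/zero ⇒ 0x00

vd[9] = 0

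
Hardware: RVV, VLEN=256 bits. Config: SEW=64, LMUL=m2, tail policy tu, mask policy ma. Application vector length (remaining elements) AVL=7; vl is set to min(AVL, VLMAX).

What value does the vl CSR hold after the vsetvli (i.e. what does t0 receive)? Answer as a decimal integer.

vl = 7

VLMAX = (256 × 2) / 64 = 8 lanes
vl = min(AVL, VLMAX) = min(7, 8) = 7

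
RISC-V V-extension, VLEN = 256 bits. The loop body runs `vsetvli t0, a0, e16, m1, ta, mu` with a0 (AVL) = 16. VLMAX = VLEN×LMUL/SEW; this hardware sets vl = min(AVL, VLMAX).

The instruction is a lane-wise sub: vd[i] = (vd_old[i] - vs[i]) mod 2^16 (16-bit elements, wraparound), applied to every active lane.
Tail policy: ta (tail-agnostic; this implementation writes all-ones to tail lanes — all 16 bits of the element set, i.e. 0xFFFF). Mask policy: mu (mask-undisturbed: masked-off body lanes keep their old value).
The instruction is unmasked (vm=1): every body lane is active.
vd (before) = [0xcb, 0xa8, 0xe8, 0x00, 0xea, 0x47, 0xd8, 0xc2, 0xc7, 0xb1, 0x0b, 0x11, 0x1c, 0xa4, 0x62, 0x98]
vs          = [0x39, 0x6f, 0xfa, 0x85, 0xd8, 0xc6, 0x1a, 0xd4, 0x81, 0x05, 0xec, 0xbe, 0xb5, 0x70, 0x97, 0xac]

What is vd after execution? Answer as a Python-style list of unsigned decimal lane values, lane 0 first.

lanes per group: 256·1/16 = 16
vl ← min(16, 16) = 16
[0] sub(0xcb,0x39) = 0x92
[1] sub(0xa8,0x6f) = 0x39
[2] sub(0xe8,0xfa) = 0xffee
[3] sub(0x00,0x85) = 0xff7b
[4] sub(0xea,0xd8) = 0x12
[5] sub(0x47,0xc6) = 0xff81
[6] sub(0xd8,0x1a) = 0xbe
[7] sub(0xc2,0xd4) = 0xffee
[8] sub(0xc7,0x81) = 0x46
[9] sub(0xb1,0x05) = 0xac
[10] sub(0x0b,0xec) = 0xff1f
[11] sub(0x11,0xbe) = 0xff53
[12] sub(0x1c,0xb5) = 0xff67
[13] sub(0xa4,0x70) = 0x34
[14] sub(0x62,0x97) = 0xffcb
[15] sub(0x98,0xac) = 0xffec

vd = [146, 57, 65518, 65403, 18, 65409, 190, 65518, 70, 172, 65311, 65363, 65383, 52, 65483, 65516]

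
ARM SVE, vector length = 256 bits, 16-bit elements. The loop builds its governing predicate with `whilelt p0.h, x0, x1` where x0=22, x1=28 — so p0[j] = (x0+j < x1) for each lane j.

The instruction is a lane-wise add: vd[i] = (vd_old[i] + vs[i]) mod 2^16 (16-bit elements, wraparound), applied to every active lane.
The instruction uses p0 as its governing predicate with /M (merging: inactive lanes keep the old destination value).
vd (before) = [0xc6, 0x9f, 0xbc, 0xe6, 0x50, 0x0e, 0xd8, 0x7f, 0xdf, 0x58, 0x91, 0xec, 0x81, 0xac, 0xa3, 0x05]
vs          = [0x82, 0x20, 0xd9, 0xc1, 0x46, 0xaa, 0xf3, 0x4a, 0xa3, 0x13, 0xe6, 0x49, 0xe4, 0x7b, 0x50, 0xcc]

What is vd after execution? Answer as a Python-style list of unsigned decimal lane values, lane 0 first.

256-bit reg / 16-bit elem → 16 lanes
whilelt: lane j active iff 22+j < 28 → j < 6 → 6 active
[0] add(0xc6,0x82) = 0x148
[1] add(0x9f,0x20) = 0xbf
[2] add(0xbc,0xd9) = 0x195
[3] add(0xe6,0xc1) = 0x1a7
[4] add(0x50,0x46) = 0x96
[5] add(0x0e,0xaa) = 0xb8
[6] tail/keep = 0xd8
[7] tail/keep = 0x7f
[8] tail/keep = 0xdf
[9] tail/keep = 0x58
[10] tail/keep = 0x91
[11] tail/keep = 0xec
[12] tail/keep = 0x81
[13] tail/keep = 0xac
[14] tail/keep = 0xa3
[15] tail/keep = 0x05

vd = [328, 191, 405, 423, 150, 184, 216, 127, 223, 88, 145, 236, 129, 172, 163, 5]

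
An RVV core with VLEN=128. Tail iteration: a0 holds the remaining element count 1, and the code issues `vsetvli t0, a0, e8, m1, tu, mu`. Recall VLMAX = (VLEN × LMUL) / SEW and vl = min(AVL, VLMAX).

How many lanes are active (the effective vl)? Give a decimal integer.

vl = 1

VLMAX = VLEN×LMUL/SEW = 128×1/8 = 16
vl = min(AVL, VLMAX) = min(1, 16) = 1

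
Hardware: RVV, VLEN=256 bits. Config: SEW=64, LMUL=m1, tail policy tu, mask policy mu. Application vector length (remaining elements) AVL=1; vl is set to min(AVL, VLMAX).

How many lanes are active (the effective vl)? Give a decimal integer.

vl = 1

lanes per group: 256·1/64 = 4
vl = min(AVL, VLMAX) = min(1, 4) = 1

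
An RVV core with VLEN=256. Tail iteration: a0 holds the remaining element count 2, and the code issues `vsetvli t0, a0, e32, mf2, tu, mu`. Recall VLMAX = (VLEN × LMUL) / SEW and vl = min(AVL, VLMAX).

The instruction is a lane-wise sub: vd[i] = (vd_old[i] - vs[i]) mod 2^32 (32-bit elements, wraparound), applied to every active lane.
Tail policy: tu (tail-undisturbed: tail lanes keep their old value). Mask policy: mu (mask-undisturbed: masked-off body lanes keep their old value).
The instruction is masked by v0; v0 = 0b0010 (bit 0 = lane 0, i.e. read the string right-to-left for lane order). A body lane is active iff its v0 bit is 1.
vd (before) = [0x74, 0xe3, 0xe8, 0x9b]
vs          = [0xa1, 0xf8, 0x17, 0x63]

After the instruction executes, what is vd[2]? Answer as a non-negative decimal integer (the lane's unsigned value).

vd[2] = 232

VLMAX = (256 × 1/2) / 32 = 4 lanes
vl = min(AVL, VLMAX) = min(2, 4) = 2
vd[0] mask-off/keep -> 0x74
vd[1] sub(0xe3,0xf8) -> 0xffffffeb
vd[2] tail/keep -> 0xe8
vd[3] tail/keep -> 0x9b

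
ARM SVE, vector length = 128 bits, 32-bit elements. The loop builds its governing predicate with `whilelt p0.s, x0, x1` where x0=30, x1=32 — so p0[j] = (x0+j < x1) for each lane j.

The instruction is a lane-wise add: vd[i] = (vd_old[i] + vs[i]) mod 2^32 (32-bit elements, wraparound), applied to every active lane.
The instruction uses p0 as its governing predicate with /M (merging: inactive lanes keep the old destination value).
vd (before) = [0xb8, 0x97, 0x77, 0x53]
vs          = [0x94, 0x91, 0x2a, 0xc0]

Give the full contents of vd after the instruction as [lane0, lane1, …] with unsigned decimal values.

lane count: 128 div 32 = 4
whilelt: lane j active iff 30+j < 32 → j < 2 → 2 active
vd[0] add(0xb8,0x94) -> 0x14c
vd[1] add(0x97,0x91) -> 0x128
vd[2] tail/keep -> 0x77
vd[3] tail/keep -> 0x53

vd = [332, 296, 119, 83]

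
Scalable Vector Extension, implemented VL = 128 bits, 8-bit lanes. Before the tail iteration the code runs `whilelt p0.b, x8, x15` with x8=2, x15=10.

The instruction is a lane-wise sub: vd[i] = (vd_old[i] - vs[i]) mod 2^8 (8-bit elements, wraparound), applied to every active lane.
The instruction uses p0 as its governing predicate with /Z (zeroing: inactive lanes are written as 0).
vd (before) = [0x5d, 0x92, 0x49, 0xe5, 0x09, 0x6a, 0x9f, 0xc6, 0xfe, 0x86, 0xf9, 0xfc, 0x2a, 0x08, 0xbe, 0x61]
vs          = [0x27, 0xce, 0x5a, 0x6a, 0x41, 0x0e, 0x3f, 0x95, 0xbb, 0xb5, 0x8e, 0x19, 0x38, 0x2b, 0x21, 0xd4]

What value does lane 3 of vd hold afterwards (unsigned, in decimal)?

vd[3] = 123

lane count: 128 div 8 = 16
whilelt: lane j active iff 2+j < 10 → j < 8 → 8 active
[0] sub(0x5d,0x27) = 0x36
[1] sub(0x92,0xce) = 0xc4
[2] sub(0x49,0x5a) = 0xef
[3] sub(0xe5,0x6a) = 0x7b
[4] sub(0x09,0x41) = 0xc8
[5] sub(0x6a,0x0e) = 0x5c
[6] sub(0x9f,0x3f) = 0x60
[7] sub(0xc6,0x95) = 0x31
[8] tail/zero = 0x00
[9] tail/zero = 0x00
[10] tail/zero = 0x00
[11] tail/zero = 0x00
[12] tail/zero = 0x00
[13] tail/zero = 0x00
[14] tail/zero = 0x00
[15] tail/zero = 0x00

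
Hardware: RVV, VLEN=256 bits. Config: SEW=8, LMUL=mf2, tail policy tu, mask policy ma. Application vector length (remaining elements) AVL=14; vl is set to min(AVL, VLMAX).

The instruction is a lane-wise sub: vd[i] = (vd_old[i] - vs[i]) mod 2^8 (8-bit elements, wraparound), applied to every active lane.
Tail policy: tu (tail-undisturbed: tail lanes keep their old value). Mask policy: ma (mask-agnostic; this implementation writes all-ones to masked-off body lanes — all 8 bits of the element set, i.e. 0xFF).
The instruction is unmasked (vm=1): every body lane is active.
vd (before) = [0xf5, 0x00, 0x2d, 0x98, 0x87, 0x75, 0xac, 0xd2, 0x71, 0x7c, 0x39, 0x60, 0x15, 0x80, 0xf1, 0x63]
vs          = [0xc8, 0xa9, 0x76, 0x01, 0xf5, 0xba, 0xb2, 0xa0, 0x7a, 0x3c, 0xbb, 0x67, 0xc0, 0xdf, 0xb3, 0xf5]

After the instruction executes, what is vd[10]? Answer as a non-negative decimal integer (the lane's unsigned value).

VLMAX = (256 × 1/2) / 8 = 16 lanes
vl ← min(14, 16) = 14
[0] sub(0xf5,0xc8) = 0x2d
[1] sub(0x00,0xa9) = 0x57
[2] sub(0x2d,0x76) = 0xb7
[3] sub(0x98,0x01) = 0x97
[4] sub(0x87,0xf5) = 0x92
[5] sub(0x75,0xba) = 0xbb
[6] sub(0xac,0xb2) = 0xfa
[7] sub(0xd2,0xa0) = 0x32
[8] sub(0x71,0x7a) = 0xf7
[9] sub(0x7c,0x3c) = 0x40
[10] sub(0x39,0xbb) = 0x7e
[11] sub(0x60,0x67) = 0xf9
[12] sub(0x15,0xc0) = 0x55
[13] sub(0x80,0xdf) = 0xa1
[14] tail/keep = 0xf1
[15] tail/keep = 0x63

vd[10] = 126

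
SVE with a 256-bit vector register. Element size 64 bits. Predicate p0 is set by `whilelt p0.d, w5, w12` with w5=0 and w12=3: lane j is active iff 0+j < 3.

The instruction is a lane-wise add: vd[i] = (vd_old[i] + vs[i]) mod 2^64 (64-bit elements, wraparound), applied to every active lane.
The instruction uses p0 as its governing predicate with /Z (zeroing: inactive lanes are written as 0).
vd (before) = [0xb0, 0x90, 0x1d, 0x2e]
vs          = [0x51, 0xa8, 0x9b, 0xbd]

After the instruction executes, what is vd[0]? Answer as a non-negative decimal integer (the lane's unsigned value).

vd[0] = 257

register lanes = 256/64 = 4
whilelt: lane j active iff 0+j < 3 → j < 3 → 3 active
  i=0: add(0xb0,0x51) → 257
  i=1: add(0x90,0xa8) → 312
  i=2: add(0x1d,0x9b) → 184
  i=3: tail/zero → 0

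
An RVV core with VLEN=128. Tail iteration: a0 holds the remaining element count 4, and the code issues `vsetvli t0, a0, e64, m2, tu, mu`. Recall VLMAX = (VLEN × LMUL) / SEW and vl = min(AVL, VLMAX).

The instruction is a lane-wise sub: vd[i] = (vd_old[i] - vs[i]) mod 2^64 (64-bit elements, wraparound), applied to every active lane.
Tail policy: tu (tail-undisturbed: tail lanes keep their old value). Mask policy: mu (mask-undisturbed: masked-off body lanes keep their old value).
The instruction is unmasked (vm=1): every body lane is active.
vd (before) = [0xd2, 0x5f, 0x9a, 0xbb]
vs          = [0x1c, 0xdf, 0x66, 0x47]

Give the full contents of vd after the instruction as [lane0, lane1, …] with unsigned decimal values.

VLMAX = (128 × 2) / 64 = 4 lanes
AVL=4 ≤ VLMAX=4, so vl = 4
[0] sub(0xd2,0x1c) = 0xb6
[1] sub(0x5f,0xdf) = 0xffffffffffffff80
[2] sub(0x9a,0x66) = 0x34
[3] sub(0xbb,0x47) = 0x74

vd = [182, 18446744073709551488, 52, 116]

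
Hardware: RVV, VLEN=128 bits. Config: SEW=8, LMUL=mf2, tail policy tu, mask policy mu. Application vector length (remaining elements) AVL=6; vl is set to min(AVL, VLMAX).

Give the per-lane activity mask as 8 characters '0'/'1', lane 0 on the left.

predicate = 11111100

lanes per group: 128·1/2/8 = 8
AVL=6 ≤ VLMAX=8, so vl = 6
bits (lane 0 leftmost): 11111100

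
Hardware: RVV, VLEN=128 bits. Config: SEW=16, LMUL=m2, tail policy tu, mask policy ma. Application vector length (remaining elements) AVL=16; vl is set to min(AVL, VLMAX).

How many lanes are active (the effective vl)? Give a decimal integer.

VLMAX = VLEN×LMUL/SEW = 128×2/16 = 16
vl = min(AVL, VLMAX) = min(16, 16) = 16

vl = 16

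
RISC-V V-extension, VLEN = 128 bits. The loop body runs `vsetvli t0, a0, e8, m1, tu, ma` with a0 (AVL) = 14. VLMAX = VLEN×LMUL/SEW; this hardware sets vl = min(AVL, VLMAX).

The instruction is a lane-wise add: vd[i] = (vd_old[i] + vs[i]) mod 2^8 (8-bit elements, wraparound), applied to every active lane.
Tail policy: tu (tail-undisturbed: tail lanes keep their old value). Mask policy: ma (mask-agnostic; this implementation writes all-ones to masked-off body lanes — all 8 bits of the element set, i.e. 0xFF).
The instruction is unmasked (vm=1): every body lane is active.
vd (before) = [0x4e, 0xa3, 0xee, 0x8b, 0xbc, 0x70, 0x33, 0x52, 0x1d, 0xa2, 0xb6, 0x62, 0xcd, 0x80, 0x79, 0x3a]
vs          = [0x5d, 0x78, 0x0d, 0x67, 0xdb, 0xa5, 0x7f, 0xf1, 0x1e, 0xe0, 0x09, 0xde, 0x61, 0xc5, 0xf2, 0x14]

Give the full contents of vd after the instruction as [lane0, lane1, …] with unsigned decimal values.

vd = [171, 27, 251, 242, 151, 21, 178, 67, 59, 130, 191, 64, 46, 69, 121, 58]

lanes per group: 128·1/8 = 16
vl ← min(14, 16) = 14
  i=0: add(0x4e,0x5d) → 171
  i=1: add(0xa3,0x78) → 27
  i=2: add(0xee,0x0d) → 251
  i=3: add(0x8b,0x67) → 242
  i=4: add(0xbc,0xdb) → 151
  i=5: add(0x70,0xa5) → 21
  i=6: add(0x33,0x7f) → 178
  i=7: add(0x52,0xf1) → 67
  i=8: add(0x1d,0x1e) → 59
  i=9: add(0xa2,0xe0) → 130
  i=10: add(0xb6,0x09) → 191
  i=11: add(0x62,0xde) → 64
  i=12: add(0xcd,0x61) → 46
  i=13: add(0x80,0xc5) → 69
  i=14: tail/keep → 121
  i=15: tail/keep → 58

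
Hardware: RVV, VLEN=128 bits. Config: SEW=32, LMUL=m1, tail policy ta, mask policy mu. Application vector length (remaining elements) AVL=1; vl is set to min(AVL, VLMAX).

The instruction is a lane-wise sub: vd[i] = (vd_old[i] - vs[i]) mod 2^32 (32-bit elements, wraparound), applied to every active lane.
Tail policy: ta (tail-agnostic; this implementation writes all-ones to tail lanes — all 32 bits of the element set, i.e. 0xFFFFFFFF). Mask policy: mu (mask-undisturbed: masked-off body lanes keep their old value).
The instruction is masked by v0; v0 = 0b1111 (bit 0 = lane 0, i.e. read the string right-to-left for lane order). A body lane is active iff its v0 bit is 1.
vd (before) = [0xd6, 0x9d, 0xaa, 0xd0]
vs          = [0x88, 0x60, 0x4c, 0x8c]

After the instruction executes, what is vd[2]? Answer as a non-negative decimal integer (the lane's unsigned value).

VLMAX = VLEN×LMUL/SEW = 128×1/32 = 4
vl = min(AVL, VLMAX) = min(1, 4) = 1
  i=0: sub(0xd6,0x88) → 78
  i=1: tail/ones → 4294967295
  i=2: tail/ones → 4294967295
  i=3: tail/ones → 4294967295

vd[2] = 4294967295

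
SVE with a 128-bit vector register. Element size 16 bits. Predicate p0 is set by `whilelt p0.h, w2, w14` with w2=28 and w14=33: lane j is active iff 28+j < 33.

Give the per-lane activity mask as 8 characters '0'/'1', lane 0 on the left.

128-bit reg / 16-bit elem → 8 lanes
p0[j] = (28+j < 33); true for j=0..4 → 5 lanes set
bits (lane 0 leftmost): 11111000

predicate = 11111000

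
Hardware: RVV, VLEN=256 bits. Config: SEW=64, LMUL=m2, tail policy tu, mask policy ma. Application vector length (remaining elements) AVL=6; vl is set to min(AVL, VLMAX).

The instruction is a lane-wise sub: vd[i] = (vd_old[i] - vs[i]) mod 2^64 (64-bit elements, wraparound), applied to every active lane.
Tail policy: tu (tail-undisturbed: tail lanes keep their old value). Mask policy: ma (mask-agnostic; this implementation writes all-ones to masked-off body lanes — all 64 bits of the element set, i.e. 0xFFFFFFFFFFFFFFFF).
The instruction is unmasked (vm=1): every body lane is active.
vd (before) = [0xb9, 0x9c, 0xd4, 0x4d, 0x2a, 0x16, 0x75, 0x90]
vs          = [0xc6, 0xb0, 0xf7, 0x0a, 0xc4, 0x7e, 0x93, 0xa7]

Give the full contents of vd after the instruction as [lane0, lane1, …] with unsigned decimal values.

vd = [18446744073709551603, 18446744073709551596, 18446744073709551581, 67, 18446744073709551462, 18446744073709551512, 117, 144]

VLMAX = (256 × 2) / 64 = 8 lanes
vl = min(AVL, VLMAX) = min(6, 8) = 6
lane  0: sub(0xb9,0xc6) ⇒ 0xfffffffffffffff3
lane  1: sub(0x9c,0xb0) ⇒ 0xffffffffffffffec
lane  2: sub(0xd4,0xf7) ⇒ 0xffffffffffffffdd
lane  3: sub(0x4d,0x0a) ⇒ 0x43
lane  4: sub(0x2a,0xc4) ⇒ 0xffffffffffffff66
lane  5: sub(0x16,0x7e) ⇒ 0xffffffffffffff98
lane  6: tail/keep ⇒ 0x75
lane  7: tail/keep ⇒ 0x90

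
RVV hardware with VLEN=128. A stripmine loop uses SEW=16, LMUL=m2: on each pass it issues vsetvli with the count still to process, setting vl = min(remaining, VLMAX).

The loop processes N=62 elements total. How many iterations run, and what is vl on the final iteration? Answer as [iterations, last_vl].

VLMAX = VLEN×LMUL/SEW = 128×2/16 = 16
iterations = ceil(62/16) = 4; final-pass vl = 14

[iterations, last_vl] = [4, 14]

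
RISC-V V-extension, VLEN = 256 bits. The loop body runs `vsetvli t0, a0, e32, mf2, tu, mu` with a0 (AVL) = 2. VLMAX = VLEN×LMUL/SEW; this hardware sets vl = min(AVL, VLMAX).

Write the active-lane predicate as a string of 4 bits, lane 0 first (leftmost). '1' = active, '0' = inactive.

VLMAX = VLEN×LMUL/SEW = 256×1/2/32 = 4
AVL=2 ≤ VLMAX=4, so vl = 2
bits (lane 0 leftmost): 1100

predicate = 1100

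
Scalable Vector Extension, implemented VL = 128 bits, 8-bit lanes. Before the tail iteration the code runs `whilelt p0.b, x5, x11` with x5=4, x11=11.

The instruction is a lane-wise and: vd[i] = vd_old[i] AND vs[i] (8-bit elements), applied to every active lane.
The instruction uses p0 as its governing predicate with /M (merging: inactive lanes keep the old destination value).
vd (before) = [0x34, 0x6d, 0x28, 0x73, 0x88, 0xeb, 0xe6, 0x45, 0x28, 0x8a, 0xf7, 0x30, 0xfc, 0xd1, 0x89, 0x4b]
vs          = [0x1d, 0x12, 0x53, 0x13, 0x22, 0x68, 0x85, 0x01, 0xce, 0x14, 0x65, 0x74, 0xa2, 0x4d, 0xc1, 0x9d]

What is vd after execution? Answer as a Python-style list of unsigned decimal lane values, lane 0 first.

vd = [20, 0, 0, 19, 0, 104, 132, 69, 40, 138, 247, 48, 252, 209, 137, 75]

register lanes = 128/8 = 16
p0[j] = (4+j < 11); true for j=0..6 → 7 lanes set
[0] and(0x34,0x1d) = 0x14
[1] and(0x6d,0x12) = 0x00
[2] and(0x28,0x53) = 0x00
[3] and(0x73,0x13) = 0x13
[4] and(0x88,0x22) = 0x00
[5] and(0xeb,0x68) = 0x68
[6] and(0xe6,0x85) = 0x84
[7] tail/keep = 0x45
[8] tail/keep = 0x28
[9] tail/keep = 0x8a
[10] tail/keep = 0xf7
[11] tail/keep = 0x30
[12] tail/keep = 0xfc
[13] tail/keep = 0xd1
[14] tail/keep = 0x89
[15] tail/keep = 0x4b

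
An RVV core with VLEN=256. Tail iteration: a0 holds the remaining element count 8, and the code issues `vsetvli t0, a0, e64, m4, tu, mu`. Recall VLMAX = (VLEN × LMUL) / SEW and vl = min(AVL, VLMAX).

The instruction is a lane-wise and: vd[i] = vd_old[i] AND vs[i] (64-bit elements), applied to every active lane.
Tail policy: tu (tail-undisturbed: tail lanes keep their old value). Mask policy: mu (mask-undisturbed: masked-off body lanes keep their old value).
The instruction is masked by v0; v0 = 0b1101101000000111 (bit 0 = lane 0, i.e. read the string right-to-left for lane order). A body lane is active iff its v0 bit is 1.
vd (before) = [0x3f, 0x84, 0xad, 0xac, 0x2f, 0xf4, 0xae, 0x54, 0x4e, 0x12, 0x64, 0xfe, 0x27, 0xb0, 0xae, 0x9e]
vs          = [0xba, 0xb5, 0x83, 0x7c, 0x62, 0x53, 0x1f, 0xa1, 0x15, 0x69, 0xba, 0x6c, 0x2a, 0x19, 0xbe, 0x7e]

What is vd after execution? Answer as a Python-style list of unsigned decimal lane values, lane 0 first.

vd = [58, 132, 129, 172, 47, 244, 174, 84, 78, 18, 100, 254, 39, 176, 174, 158]

VLMAX = (256 × 4) / 64 = 16 lanes
AVL=8 ≤ VLMAX=16, so vl = 8
vd[0] and(0x3f,0xba) -> 0x3a
vd[1] and(0x84,0xb5) -> 0x84
vd[2] and(0xad,0x83) -> 0x81
vd[3] mask-off/keep -> 0xac
vd[4] mask-off/keep -> 0x2f
vd[5] mask-off/keep -> 0xf4
vd[6] mask-off/keep -> 0xae
vd[7] mask-off/keep -> 0x54
vd[8] tail/keep -> 0x4e
vd[9] tail/keep -> 0x12
vd[10] tail/keep -> 0x64
vd[11] tail/keep -> 0xfe
vd[12] tail/keep -> 0x27
vd[13] tail/keep -> 0xb0
vd[14] tail/keep -> 0xae
vd[15] tail/keep -> 0x9e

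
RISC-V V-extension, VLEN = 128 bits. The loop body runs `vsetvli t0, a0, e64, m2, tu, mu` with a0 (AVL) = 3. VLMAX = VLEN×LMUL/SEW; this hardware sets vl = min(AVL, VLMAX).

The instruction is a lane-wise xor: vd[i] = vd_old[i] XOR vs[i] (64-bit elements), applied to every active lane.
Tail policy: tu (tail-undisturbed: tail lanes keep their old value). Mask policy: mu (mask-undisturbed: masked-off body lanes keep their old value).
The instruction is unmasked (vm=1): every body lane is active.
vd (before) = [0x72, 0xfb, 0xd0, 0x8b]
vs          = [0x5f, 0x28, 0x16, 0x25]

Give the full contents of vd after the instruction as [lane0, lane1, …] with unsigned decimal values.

VLMAX = (128 × 2) / 64 = 4 lanes
AVL=3 ≤ VLMAX=4, so vl = 3
[0] xor(0x72,0x5f) = 0x2d
[1] xor(0xfb,0x28) = 0xd3
[2] xor(0xd0,0x16) = 0xc6
[3] tail/keep = 0x8b

vd = [45, 211, 198, 139]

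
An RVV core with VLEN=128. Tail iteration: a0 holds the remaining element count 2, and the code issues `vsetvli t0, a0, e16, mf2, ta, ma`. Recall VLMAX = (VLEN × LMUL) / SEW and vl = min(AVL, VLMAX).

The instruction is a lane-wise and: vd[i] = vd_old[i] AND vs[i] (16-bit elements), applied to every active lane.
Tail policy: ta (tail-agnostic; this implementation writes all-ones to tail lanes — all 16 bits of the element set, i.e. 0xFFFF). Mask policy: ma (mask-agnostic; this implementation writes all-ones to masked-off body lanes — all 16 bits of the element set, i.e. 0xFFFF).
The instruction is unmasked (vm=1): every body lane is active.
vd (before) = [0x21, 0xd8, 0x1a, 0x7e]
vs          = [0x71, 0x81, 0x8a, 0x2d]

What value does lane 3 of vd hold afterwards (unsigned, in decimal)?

VLMAX = VLEN×LMUL/SEW = 128×1/2/16 = 4
AVL=2 ≤ VLMAX=4, so vl = 2
vd[0] and(0x21,0x71) -> 0x21
vd[1] and(0xd8,0x81) -> 0x80
vd[2] tail/ones -> 0xffff
vd[3] tail/ones -> 0xffff

vd[3] = 65535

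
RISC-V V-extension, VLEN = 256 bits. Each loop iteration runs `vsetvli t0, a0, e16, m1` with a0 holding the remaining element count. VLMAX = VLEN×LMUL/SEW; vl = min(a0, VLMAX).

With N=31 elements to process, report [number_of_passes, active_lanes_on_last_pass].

[iterations, last_vl] = [2, 15]

VLMAX = VLEN×LMUL/SEW = 256×1/16 = 16
31 elements at 16/iter → 2 passes, remainder 15 on the last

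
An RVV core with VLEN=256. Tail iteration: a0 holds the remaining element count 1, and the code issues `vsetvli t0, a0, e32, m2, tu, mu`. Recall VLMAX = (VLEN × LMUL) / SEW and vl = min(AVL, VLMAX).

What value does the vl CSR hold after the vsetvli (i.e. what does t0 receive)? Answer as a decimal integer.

vl = 1

VLMAX = VLEN×LMUL/SEW = 256×2/32 = 16
AVL=1 ≤ VLMAX=16, so vl = 1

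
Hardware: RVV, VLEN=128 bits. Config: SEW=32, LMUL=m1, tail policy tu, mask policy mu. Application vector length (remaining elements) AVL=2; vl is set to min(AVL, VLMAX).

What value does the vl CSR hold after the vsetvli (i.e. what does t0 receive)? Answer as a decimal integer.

vl = 2

VLMAX = VLEN×LMUL/SEW = 128×1/32 = 4
AVL=2 ≤ VLMAX=4, so vl = 2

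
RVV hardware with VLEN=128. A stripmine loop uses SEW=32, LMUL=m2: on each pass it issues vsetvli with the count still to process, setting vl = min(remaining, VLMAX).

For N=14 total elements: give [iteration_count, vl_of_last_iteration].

[iterations, last_vl] = [2, 6]

VLMAX = VLEN×LMUL/SEW = 128×2/32 = 8
N=14: ⌈14/8⌉ = 2 iters; last vl = 14 − 1×8 = 6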